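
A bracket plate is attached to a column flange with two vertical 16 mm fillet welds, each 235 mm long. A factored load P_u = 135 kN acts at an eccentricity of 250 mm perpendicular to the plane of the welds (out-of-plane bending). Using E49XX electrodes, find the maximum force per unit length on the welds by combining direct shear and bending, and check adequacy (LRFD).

f_max ≈ 1860 N/mm; adequate

E49XX → F_EXX = 490 MPa.
L_w = 2 × 235 = 470 mm; section modulus (unit throat) S = 2 × L²/6 = 18410 mm².
Direct shear f_v = P/L_w = 135×10³/470 = 287.2 N/mm.
Moment M = P × e = 135×10³ × 250 = 33750000 N·mm; bending f_b = M/S = 1833 N/mm.
f_max = √(f_v² + f_b²) = √(287.2² + 1833²) = 1856 N/mm.
φr_n = 0.75 × 0.6 × 490 × (0.707 × 16) = 2494 N/mm → adequate.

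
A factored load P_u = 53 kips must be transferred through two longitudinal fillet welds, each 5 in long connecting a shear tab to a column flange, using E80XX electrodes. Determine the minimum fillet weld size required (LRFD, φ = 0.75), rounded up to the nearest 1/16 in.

E80XX → F_EXX = 80 ksi.
Total weld length L = 10 in.
Required throat t_e = P_u / (φ × 0.6 F_EXX × L) = 53 / (0.75 × 0.6 × 80 × 10) = 0.1472 in.
Required leg w = t_e / 0.707 = 0.2082 in → use 1/4 in.

w = 1/4 in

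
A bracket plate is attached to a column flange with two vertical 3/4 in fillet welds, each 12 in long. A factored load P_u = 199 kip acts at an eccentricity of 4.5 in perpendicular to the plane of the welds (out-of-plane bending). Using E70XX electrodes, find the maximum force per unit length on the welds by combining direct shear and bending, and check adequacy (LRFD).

f_max ≈ 20.4 kip/in; NOT adequate

E70XX → F_EXX = 70 ksi.
L_w = 2 × 12 = 24 in; section modulus (unit throat) S = 2 × L²/6 = 48 in².
Direct shear f_v = P/L_w = 199/24 = 8.292 kip/in.
Moment M = P × e = 199 × 4.5 = 895.5 kip·in; bending f_b = M/S = 18.66 kip/in.
f_max = √(f_v² + f_b²) = √(8.292² + 18.66²) = 20.42 kip/in.
φr_n = 0.75 × 0.6 × 70 × (0.707 × 0.75) = 16.7 kip/in → NOT adequate.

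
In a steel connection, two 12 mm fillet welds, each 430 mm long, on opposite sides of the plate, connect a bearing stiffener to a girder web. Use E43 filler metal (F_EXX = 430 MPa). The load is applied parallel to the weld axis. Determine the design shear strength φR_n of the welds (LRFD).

φR_n ≈ 1410 kN

Effective throat t_e = 0.707 × 12 = 8.484 mm.
Total length L = 860 mm; A_we = 8.484 × 860 = 7296 mm².
F_nw = 0.6 F_EXX = 0.6 × 430 = 258 MPa.
φR_n = 0.75 × 258 × 7296 × 10⁻³ = 1412 kN.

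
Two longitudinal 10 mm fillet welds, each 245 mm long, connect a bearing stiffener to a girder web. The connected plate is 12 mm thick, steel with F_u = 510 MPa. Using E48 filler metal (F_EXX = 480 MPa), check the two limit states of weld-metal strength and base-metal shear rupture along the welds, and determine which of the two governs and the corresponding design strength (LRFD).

φR_n ≈ 748 kN (weld metal governs)

t_e = 0.707 × 10 = 7.07 mm; L = 490 mm.
Weld metal: φR_n = 0.75 × 0.6 × 480 × 7.07 × 490 × 10⁻³ = 748.3 kN.
Base metal (shear rupture): φR_n = 0.75 × 0.6 × 510 × 12 × 490 × 10⁻³ = 1349 kN.
Governing: weld metal.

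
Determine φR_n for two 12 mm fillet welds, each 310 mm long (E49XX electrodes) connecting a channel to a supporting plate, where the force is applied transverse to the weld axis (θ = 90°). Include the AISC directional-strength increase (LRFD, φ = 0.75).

E49XX → F_EXX = 490 MPa.
t_e = 0.707 × 12 = 8.484 mm; A_we = 8.484 × 620 = 5260 mm².
Directional factor: 1.0 + 0.5 sin^1.5(90°) = 1.5.
F_nw = 0.6 × 490 × 1.5 = 441 MPa.
φR_n = 0.75 × 441 × 5260 × 10⁻³ = 1740 kN.

φR_n ≈ 1740 kN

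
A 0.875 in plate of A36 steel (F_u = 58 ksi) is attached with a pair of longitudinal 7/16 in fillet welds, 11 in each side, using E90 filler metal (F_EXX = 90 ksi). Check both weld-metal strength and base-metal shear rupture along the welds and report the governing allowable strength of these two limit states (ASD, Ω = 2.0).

R_n/Ω ≈ 184 kips (weld metal governs)

t_e = 0.707 × 0.4375 = 0.3093 in; L = 22 in.
Weld metal: R_n/Ω = (1/2.0) × 0.6 × 90 × 0.3093 × 22 = 183.7 kips.
Base metal (shear rupture): R_n/Ω = (1/2.0) × 0.6 × 58 × 0.875 × 22 = 334.9 kips.
Governing: weld metal.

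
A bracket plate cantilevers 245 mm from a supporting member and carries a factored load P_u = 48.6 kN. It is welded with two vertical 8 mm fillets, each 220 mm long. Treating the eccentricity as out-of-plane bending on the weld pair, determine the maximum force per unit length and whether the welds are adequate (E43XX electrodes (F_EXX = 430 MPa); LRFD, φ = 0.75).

f_max ≈ 746 N/mm; adequate

L_w = 2 × 220 = 440 mm; section modulus (unit throat) S = 2 × L²/6 = 16130 mm².
Direct shear f_v = P/L_w = 48.6×10³/440 = 110.5 N/mm.
Moment M = P × e = 48.6×10³ × 245 = 11907000 N·mm; bending f_b = M/S = 738 N/mm.
f_max = √(f_v² + f_b²) = √(110.5² + 738²) = 746.3 N/mm.
φr_n = 0.75 × 0.6 × 430 × (0.707 × 8) = 1094 N/mm → adequate.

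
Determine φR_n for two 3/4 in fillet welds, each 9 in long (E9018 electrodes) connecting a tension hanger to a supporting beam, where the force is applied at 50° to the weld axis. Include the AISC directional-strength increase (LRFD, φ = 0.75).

φR_n ≈ 516 kips

E90XX → F_EXX = 90 ksi.
t_e = 0.707 × 0.75 = 0.5302 in; A_we = 0.5302 × 18 = 9.544 in².
Directional factor: 1.0 + 0.5 sin^1.5(50°) = 1.335.
F_nw = 0.6 × 90 × 1.335 = 72.1 ksi.
φR_n = 0.75 × 72.1 × 9.544 = 516.1 kips.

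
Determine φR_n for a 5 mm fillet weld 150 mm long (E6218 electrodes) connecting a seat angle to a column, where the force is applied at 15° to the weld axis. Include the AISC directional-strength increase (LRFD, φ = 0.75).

φR_n ≈ 158 kN

E62XX → F_EXX = 620 MPa.
t_e = 0.707 × 5 = 3.535 mm; A_we = 3.535 × 150 = 530.2 mm².
Directional factor: 1.0 + 0.5 sin^1.5(15°) = 1.066.
F_nw = 0.6 × 620 × 1.066 = 396.5 MPa.
φR_n = 0.75 × 396.5 × 530.2 × 10⁻³ = 157.7 kN.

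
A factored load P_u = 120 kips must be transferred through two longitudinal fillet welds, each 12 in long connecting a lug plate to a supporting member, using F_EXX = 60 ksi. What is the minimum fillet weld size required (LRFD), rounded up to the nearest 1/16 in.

w = 5/16 in

Total weld length L = 24 in.
Required throat t_e = P_u / (φ × 0.6 F_EXX × L) = 120 / (0.75 × 0.6 × 60 × 24) = 0.1852 in.
Required leg w = t_e / 0.707 = 0.2619 in → use 5/16 in.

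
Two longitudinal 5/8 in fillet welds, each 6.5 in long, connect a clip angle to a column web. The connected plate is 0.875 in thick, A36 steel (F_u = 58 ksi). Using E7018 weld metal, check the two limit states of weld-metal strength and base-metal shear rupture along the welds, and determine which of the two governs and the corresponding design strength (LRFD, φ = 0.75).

E70XX → F_EXX = 70 ksi.
t_e = 0.707 × 0.625 = 0.4419 in; L = 13 in.
Weld metal: φR_n = 0.75 × 0.6 × 70 × 0.4419 × 13 = 180.9 kips.
Base metal (shear rupture): φR_n = 0.75 × 0.6 × 58 × 0.875 × 13 = 296.9 kips.
Governing: weld metal.

φR_n ≈ 181 kips (weld metal governs)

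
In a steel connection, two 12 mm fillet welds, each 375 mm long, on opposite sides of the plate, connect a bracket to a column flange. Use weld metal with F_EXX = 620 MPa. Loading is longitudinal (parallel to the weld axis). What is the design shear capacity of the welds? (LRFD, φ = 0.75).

Effective throat t_e = 0.707 × 12 = 8.484 mm.
Total length L = 750 mm; A_we = 8.484 × 750 = 6363 mm².
F_nw = 0.6 F_EXX = 0.6 × 620 = 372 MPa.
φR_n = 0.75 × 372 × 6363 × 10⁻³ = 1775 kN.

φR_n ≈ 1780 kN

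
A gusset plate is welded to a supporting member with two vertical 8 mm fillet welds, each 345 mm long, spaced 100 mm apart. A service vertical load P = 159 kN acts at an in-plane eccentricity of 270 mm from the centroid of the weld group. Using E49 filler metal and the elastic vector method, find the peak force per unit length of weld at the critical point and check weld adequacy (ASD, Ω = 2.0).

E49XX → F_EXX = 490 MPa.
Total weld length L_w = 690 mm. Treat welds as unit-width lines.
Polar moment about centroid: J = 2[d³/12 + d(b/2)²] = 2[345³/12 + 345×50²] = 8569000 mm³.
Direct shear f_v = P/L_w = 159×10³ / 690 = 230.4 N/mm (vertical).
Torsion M = P·e = 159×10³ × 270 = 42930000 N·mm.
Critical point at (x, y) = (50, 172.5) from centroid. f_tx = M·y/J = 864.2 N/mm; f_ty = M·x/J = 250.5 N/mm.
Resultant f_max = √[f_tx² + (f_v + f_ty)²] = √[864.2² + (230.4 + 250.5)²] = 989 N/mm.
Capacity per unit length: r_n/Ω = (1/2.0) × 0.6 × 490 × (0.707 × 8) = 831.4 N/mm.
989 > 831.4 → NOT adequate.

f_max ≈ 989 N/mm; NOT adequate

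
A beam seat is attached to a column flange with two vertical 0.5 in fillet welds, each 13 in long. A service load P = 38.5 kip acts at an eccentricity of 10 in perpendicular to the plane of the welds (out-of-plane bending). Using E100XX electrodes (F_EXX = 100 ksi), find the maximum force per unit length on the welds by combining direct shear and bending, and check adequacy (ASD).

L_w = 2 × 13 = 26 in; section modulus (unit throat) S = 2 × L²/6 = 56.33 in².
Direct shear f_v = P/L_w = 38.5/26 = 1.481 kip/in.
Moment M = P × e = 38.5 × 10 = 385 kip·in; bending f_b = M/S = 6.834 kip/in.
f_max = √(f_v² + f_b²) = √(1.481² + 6.834²) = 6.993 kip/in.
r_n/Ω = (1/2.0) × 0.6 × 100 × (0.707 × 0.5) = 10.6 kip/in → adequate.

f_max ≈ 6.99 kip/in; adequate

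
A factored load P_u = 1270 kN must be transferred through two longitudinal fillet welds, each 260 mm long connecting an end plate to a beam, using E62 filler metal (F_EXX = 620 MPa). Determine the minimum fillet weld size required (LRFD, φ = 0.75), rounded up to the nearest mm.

Total weld length L = 520 mm.
Required throat t_e = P_u / (φ × 0.6 F_EXX × L) = 1270 / (0.75 × 0.6 × 620 × 520 × 10⁻³) = 8.754 mm.
Required leg w = t_e / 0.707 = 12.38 mm → use 13 mm.

w = 13 mm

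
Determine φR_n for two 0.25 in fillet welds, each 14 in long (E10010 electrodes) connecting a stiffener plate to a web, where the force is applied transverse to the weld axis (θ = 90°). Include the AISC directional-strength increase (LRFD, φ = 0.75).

E100XX → F_EXX = 100 ksi.
t_e = 0.707 × 0.25 = 0.1767 in; A_we = 0.1767 × 28 = 4.949 in².
Directional factor: 1.0 + 0.5 sin^1.5(90°) = 1.5.
F_nw = 0.6 × 100 × 1.5 = 90 ksi.
φR_n = 0.75 × 90 × 4.949 = 334.1 kips.

φR_n ≈ 334 kips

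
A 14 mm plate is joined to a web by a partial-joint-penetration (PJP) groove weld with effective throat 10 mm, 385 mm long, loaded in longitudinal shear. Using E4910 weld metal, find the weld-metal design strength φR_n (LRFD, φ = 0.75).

E49XX → F_EXX = 490 MPa.
Effective throat (given) t_e = 10 mm.
A_we = 10 × 385 = 3850 mm².
F_nw = 0.6 F_EXX = 294 MPa.
φR_n = 0.75 × 294 × 3850 × 10⁻³ = 848.9 kN.

φR_n ≈ 849 kN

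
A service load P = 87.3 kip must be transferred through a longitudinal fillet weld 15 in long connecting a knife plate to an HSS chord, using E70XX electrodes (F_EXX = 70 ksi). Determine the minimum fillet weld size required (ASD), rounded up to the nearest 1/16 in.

Total weld length L = 15 in.
Required throat t_e = P × Ω / (0.6 F_EXX × L) = 87.3 × 2.0 / (0.6 × 70 × 15) = 0.2771 in.
Required leg w = t_e / 0.707 = 0.392 in → use 7/16 in.

w = 7/16 in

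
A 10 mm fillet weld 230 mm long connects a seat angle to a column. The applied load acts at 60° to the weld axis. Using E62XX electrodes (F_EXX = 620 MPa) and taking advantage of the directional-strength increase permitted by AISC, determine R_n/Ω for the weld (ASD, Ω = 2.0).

t_e = 0.707 × 10 = 7.07 mm; A_we = 7.07 × 230 = 1626 mm².
Directional factor: 1.0 + 0.5 sin^1.5(60°) = 1.403.
F_nw = 0.6 × 620 × 1.403 = 521.9 MPa.
R_n/Ω = (521.9 × 1626) / 2.0 × 10⁻³ = 424.3 kN.

R_n/Ω ≈ 424 kN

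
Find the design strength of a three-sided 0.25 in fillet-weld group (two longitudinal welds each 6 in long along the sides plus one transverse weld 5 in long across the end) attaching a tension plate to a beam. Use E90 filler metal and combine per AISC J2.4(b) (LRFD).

E90XX → F_EXX = 90 ksi.
t_e = 0.707 × 0.25 = 0.1767 in.
R_nwl = 0.6 × 90 × 0.1767 × 12 = 114.5 kips (longitudinal, 2 welds).
R_nwt = 0.6 × 90 × 0.1767 × 5 = 47.72 kips (transverse, base value).
(i) R_nwl + R_nwt = 162.3 kips; (ii) 0.85 R_nwl + 1.5 R_nwt = 168.9 kips.
R_n = max = 168.9 kips [governs: (ii)]; φR_n = 126.7 kips.

φR_n ≈ 127 kips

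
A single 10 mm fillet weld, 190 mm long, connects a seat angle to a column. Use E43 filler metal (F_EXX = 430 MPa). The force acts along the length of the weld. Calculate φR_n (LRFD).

Effective throat t_e = 0.707 × 10 = 7.07 mm.
Total length L = 190 mm; A_we = 7.07 × 190 = 1343 mm².
F_nw = 0.6 F_EXX = 0.6 × 430 = 258 MPa.
φR_n = 0.75 × 258 × 1343 × 10⁻³ = 259.9 kN.

φR_n ≈ 260 kN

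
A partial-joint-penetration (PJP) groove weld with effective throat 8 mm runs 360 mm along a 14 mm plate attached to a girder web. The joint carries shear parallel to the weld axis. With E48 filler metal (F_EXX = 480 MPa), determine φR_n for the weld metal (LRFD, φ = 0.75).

Effective throat (given) t_e = 8 mm.
A_we = 8 × 360 = 2880 mm².
F_nw = 0.6 F_EXX = 288 MPa.
φR_n = 0.75 × 288 × 2880 × 10⁻³ = 622.1 kN.

φR_n ≈ 622 kN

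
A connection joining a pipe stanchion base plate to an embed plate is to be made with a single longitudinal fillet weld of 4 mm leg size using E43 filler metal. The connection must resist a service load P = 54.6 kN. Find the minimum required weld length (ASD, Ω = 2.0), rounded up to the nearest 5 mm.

E43XX → F_EXX = 430 MPa.
Throat t_e = 0.707 × 4 = 2.828 mm.
r_n/Ω = (0.6 × 430 × 2.828) / 2.0 = 364.8 N/mm = 0.3648 kN/mm.
L_req = P / (r_n/Ω) = 54.6 / 0.3648 = 149.7 mm total.
Round up → use L = 150 mm.

L = 150 mm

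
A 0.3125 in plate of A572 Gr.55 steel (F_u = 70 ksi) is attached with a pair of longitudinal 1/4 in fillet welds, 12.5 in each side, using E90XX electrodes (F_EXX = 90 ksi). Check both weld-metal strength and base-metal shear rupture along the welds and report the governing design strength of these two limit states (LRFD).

φR_n ≈ 179 kips (weld metal governs)

t_e = 0.707 × 0.25 = 0.1767 in; L = 25 in.
Weld metal: φR_n = 0.75 × 0.6 × 90 × 0.1767 × 25 = 179 kips.
Base metal (shear rupture): φR_n = 0.75 × 0.6 × 70 × 0.3125 × 25 = 246.1 kips.
Governing: weld metal.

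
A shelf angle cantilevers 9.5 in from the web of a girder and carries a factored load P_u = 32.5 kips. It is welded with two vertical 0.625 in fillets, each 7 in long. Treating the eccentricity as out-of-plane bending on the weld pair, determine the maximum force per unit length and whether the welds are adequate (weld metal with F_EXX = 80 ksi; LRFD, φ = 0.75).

L_w = 2 × 7 = 14 in; section modulus (unit throat) S = 2 × L²/6 = 16.33 in².
Direct shear f_v = P/L_w = 32.5/14 = 2.321 kip/in.
Moment M = P × e = 32.5 × 9.5 = 308.75 kip·in; bending f_b = M/S = 18.9 kip/in.
f_max = √(f_v² + f_b²) = √(2.321² + 18.9²) = 19.05 kip/in.
φr_n = 0.75 × 0.6 × 80 × (0.707 × 0.625) = 15.91 kip/in → NOT adequate.

f_max ≈ 19 kip/in; NOT adequate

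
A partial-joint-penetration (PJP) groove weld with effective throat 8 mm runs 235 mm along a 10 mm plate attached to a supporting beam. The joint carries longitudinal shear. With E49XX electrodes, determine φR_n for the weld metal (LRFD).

φR_n ≈ 415 kN

E49XX → F_EXX = 490 MPa.
Effective throat (given) t_e = 8 mm.
A_we = 8 × 235 = 1880 mm².
F_nw = 0.6 F_EXX = 294 MPa.
φR_n = 0.75 × 294 × 1880 × 10⁻³ = 414.5 kN.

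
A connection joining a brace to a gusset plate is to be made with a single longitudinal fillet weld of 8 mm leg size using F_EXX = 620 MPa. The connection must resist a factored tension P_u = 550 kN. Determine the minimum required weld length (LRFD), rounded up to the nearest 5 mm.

L = 350 mm

Throat t_e = 0.707 × 8 = 5.656 mm.
φr_n = 0.75 × 0.6 × 620 × 5.656 × 10⁻³ = 1.578 kN/mm.
L_req = P_u / φr_n = 550 / 1.578 = 348.5 mm total.
Round up → use L = 350 mm.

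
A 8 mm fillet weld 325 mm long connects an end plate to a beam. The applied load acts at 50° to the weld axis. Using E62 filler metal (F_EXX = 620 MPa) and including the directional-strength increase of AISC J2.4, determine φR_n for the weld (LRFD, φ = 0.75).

φR_n ≈ 685 kN

t_e = 0.707 × 8 = 5.656 mm; A_we = 5.656 × 325 = 1838 mm².
Directional factor: 1.0 + 0.5 sin^1.5(50°) = 1.335.
F_nw = 0.6 × 620 × 1.335 = 496.7 MPa.
φR_n = 0.75 × 496.7 × 1838 × 10⁻³ = 684.8 kN.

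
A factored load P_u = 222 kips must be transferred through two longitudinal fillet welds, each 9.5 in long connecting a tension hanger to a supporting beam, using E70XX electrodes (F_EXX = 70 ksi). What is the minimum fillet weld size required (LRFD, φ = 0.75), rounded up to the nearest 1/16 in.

w = 9/16 in

Total weld length L = 19 in.
Required throat t_e = P_u / (φ × 0.6 F_EXX × L) = 222 / (0.75 × 0.6 × 70 × 19) = 0.3709 in.
Required leg w = t_e / 0.707 = 0.5246 in → use 9/16 in.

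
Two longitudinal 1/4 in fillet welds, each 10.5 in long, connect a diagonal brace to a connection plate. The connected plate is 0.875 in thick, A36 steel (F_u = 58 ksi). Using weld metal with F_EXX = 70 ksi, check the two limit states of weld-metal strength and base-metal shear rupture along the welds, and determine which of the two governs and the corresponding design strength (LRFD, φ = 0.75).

t_e = 0.707 × 0.25 = 0.1767 in; L = 21 in.
Weld metal: φR_n = 0.75 × 0.6 × 70 × 0.1767 × 21 = 116.9 kips.
Base metal (shear rupture): φR_n = 0.75 × 0.6 × 58 × 0.875 × 21 = 479.6 kips.
Governing: weld metal.

φR_n ≈ 117 kips (weld metal governs)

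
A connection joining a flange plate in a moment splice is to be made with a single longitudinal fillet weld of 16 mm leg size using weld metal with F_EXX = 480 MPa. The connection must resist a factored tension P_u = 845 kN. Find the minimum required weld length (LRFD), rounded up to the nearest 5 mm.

L = 350 mm

Throat t_e = 0.707 × 16 = 11.31 mm.
φr_n = 0.75 × 0.6 × 480 × 11.31 × 10⁻³ = 2.443 kN/mm.
L_req = P_u / φr_n = 845 / 2.443 = 345.8 mm total.
Round up → use L = 350 mm.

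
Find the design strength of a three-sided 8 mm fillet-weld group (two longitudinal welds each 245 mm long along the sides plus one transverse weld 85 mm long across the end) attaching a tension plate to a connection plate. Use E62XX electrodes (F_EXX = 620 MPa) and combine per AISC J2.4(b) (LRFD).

t_e = 0.707 × 8 = 5.656 mm.
R_nwl = 0.6 × 620 × 5.656 × 490 × 10⁻³ = 1031 kN (longitudinal, 2 welds).
R_nwt = 0.6 × 620 × 5.656 × 85 × 10⁻³ = 178.8 kN (transverse, base value).
(i) R_nwl + R_nwt = 1210 kN; (ii) 0.85 R_nwl + 1.5 R_nwt = 1145 kN.
R_n = max = 1210 kN [governs: (i)]; φR_n = 907.4 kN.

φR_n ≈ 907 kN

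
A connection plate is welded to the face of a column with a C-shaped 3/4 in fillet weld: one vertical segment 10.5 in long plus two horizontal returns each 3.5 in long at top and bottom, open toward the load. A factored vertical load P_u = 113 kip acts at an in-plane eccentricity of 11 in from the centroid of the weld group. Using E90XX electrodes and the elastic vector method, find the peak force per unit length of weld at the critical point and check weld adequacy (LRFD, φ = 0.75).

E90XX → F_EXX = 90 ksi.
Total weld length L_w = 17.5 in. Treat welds as unit-width lines.
Centroid: x̄ = 2×3.5×1.75 / 17.5 = 0.7 in from the vertical weld.
Polar moment about centroid: J = I_x + I_y = [10.5³/12 + 2×3.5×5.25²] + [10.5×0.7² + 2(3.5³/12 + 3.5×1.05²)] = 309.4 in³.
Direct shear f_v = P/L_w = 113 / 17.5 = 6.457 kip/in (vertical).
Torsion M = P·e = 113 × 11 = 1243 kip·in.
Critical point at (x, y) = (2.8, 5.25) from centroid. f_tx = M·y/J = 21.09 kip/in; f_ty = M·x/J = 11.25 kip/in.
Resultant f_max = √[f_tx² + (f_v + f_ty)²] = √[21.09² + (6.457 + 11.25)²] = 27.54 kip/in.
Capacity per unit length: φr_n = 0.75 × 0.6 × 90 × (0.707 × 0.75) = 21.48 kip/in.
27.54 > 21.48 → NOT adequate.

f_max ≈ 27.5 kip/in; NOT adequate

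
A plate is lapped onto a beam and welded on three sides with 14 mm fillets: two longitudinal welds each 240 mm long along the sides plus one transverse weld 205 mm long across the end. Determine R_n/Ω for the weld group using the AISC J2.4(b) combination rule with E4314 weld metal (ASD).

E43XX → F_EXX = 430 MPa.
t_e = 0.707 × 14 = 9.898 mm.
R_nwl = 0.6 × 430 × 9.898 × 480 × 10⁻³ = 1226 kN (longitudinal, 2 welds).
R_nwt = 0.6 × 430 × 9.898 × 205 × 10⁻³ = 523.5 kN (transverse, base value).
(i) R_nwl + R_nwt = 1749 kN; (ii) 0.85 R_nwl + 1.5 R_nwt = 1827 kN.
R_n = max = 1827 kN [governs: (ii)]; R_n/Ω = 913.6 kN.

R_n/Ω ≈ 914 kN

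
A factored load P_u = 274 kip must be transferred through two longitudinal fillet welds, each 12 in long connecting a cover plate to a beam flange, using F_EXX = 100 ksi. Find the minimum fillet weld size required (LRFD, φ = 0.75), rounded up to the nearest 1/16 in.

w = 3/8 in

Total weld length L = 24 in.
Required throat t_e = P_u / (φ × 0.6 F_EXX × L) = 274 / (0.75 × 0.6 × 100 × 24) = 0.2537 in.
Required leg w = t_e / 0.707 = 0.3588 in → use 3/8 in.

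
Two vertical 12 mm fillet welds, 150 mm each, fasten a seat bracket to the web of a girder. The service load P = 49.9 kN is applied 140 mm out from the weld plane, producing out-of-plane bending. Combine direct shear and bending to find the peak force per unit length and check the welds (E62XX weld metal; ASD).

E62XX → F_EXX = 620 MPa.
L_w = 2 × 150 = 300 mm; section modulus (unit throat) S = 2 × L²/6 = 7500 mm².
Direct shear f_v = P/L_w = 49.9×10³/300 = 166.3 N/mm.
Moment M = P × e = 49.9×10³ × 140 = 6986000 N·mm; bending f_b = M/S = 931.5 N/mm.
f_max = √(f_v² + f_b²) = √(166.3² + 931.5²) = 946.2 N/mm.
r_n/Ω = (1/2.0) × 0.6 × 620 × (0.707 × 12) = 1578 N/mm → adequate.

f_max ≈ 946 N/mm; adequate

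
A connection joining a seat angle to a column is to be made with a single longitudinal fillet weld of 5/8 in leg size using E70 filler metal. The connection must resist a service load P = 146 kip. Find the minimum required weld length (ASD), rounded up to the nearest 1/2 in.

E70XX → F_EXX = 70 ksi.
Throat t_e = 0.707 × 0.625 = 0.4419 in.
r_n/Ω = (0.6 × 70 × 0.4419) / 2.0 = 9.279 kip/in.
L_req = P / (r_n/Ω) = 146 / 9.279 = 15.73 in total.
Round up → use L = 16 in.

L = 16 in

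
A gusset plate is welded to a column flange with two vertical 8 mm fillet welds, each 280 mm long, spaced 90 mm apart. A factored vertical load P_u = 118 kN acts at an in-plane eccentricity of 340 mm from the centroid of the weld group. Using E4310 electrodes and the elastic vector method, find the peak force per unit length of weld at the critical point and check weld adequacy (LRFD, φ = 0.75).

f_max ≈ 1310 N/mm; NOT adequate

E43XX → F_EXX = 430 MPa.
Total weld length L_w = 560 mm. Treat welds as unit-width lines.
Polar moment about centroid: J = 2[d³/12 + d(b/2)²] = 2[280³/12 + 280×45²] = 4793000 mm³.
Direct shear f_v = P/L_w = 118×10³ / 560 = 210.7 N/mm (vertical).
Torsion M = P·e = 118×10³ × 340 = 40120000 N·mm.
Critical point at (x, y) = (45, 140) from centroid. f_tx = M·y/J = 1172 N/mm; f_ty = M·x/J = 376.7 N/mm.
Resultant f_max = √[f_tx² + (f_v + f_ty)²] = √[1172² + (210.7 + 376.7)²] = 1311 N/mm.
Capacity per unit length: φr_n = 0.75 × 0.6 × 430 × (0.707 × 8) = 1094 N/mm.
1311 > 1094 → NOT adequate.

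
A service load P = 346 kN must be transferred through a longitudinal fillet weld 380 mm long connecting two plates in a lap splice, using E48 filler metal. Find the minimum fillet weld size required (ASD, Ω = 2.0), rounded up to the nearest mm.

E48XX → F_EXX = 480 MPa.
Total weld length L = 380 mm.
Required throat t_e = P × Ω / (0.6 F_EXX × L) = 346 × 2.0 / (0.6 × 480 × 380 × 10⁻³) = 6.323 mm.
Required leg w = t_e / 0.707 = 8.944 mm → use 9 mm.

w = 9 mm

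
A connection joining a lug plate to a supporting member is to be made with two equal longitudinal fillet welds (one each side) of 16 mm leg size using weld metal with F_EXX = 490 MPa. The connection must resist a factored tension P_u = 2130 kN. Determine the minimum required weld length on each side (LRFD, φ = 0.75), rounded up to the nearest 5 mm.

Throat t_e = 0.707 × 16 = 11.31 mm.
φr_n = 0.75 × 0.6 × 490 × 11.31 × 10⁻³ = 2.494 kN/mm.
L_req = P_u / φr_n = 2130 / 2.494 = 853.9 mm total.
Per side: 853.9 / 2 = 427 mm.
Round up → use L = 430 mm on each side.

L = 430 mm on each side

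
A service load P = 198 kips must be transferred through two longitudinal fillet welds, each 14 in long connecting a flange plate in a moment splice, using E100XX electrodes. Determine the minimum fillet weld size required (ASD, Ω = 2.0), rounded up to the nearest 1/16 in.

w = 3/8 in

E100XX → F_EXX = 100 ksi.
Total weld length L = 28 in.
Required throat t_e = P × Ω / (0.6 F_EXX × L) = 198 × 2.0 / (0.6 × 100 × 28) = 0.2357 in.
Required leg w = t_e / 0.707 = 0.3334 in → use 3/8 in.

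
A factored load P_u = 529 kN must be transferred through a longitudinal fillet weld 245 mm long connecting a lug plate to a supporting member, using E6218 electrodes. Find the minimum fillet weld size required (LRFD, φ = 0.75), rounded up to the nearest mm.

w = 11 mm

E62XX → F_EXX = 620 MPa.
Total weld length L = 245 mm.
Required throat t_e = P_u / (φ × 0.6 F_EXX × L) = 529 / (0.75 × 0.6 × 620 × 245 × 10⁻³) = 7.739 mm.
Required leg w = t_e / 0.707 = 10.95 mm → use 11 mm.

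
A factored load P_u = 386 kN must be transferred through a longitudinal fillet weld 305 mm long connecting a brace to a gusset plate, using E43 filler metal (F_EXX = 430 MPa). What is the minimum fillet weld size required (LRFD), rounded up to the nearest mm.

Total weld length L = 305 mm.
Required throat t_e = P_u / (φ × 0.6 F_EXX × L) = 386 / (0.75 × 0.6 × 430 × 305 × 10⁻³) = 6.54 mm.
Required leg w = t_e / 0.707 = 9.251 mm → use 10 mm.

w = 10 mm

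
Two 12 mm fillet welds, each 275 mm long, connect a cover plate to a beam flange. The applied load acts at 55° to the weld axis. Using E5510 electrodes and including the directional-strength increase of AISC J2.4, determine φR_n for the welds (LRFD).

φR_n ≈ 1580 kN

E55XX → F_EXX = 550 MPa.
t_e = 0.707 × 12 = 8.484 mm; A_we = 8.484 × 550 = 4666 mm².
Directional factor: 1.0 + 0.5 sin^1.5(55°) = 1.371.
F_nw = 0.6 × 550 × 1.371 = 452.3 MPa.
φR_n = 0.75 × 452.3 × 4666 × 10⁻³ = 1583 kN.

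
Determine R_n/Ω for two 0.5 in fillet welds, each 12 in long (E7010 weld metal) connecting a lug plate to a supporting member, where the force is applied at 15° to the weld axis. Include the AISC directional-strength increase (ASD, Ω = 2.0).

E70XX → F_EXX = 70 ksi.
t_e = 0.707 × 0.5 = 0.3535 in; A_we = 0.3535 × 24 = 8.484 in².
Directional factor: 1.0 + 0.5 sin^1.5(15°) = 1.066.
F_nw = 0.6 × 70 × 1.066 = 44.77 ksi.
R_n/Ω = (44.77 × 8.484) / 2.0 = 189.9 kips.

R_n/Ω ≈ 190 kips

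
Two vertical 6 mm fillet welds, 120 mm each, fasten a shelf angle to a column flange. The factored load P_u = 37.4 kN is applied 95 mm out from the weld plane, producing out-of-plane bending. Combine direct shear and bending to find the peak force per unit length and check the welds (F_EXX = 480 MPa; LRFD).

f_max ≈ 756 N/mm; adequate

L_w = 2 × 120 = 240 mm; section modulus (unit throat) S = 2 × L²/6 = 4800 mm².
Direct shear f_v = P/L_w = 37.4×10³/240 = 155.8 N/mm.
Moment M = P × e = 37.4×10³ × 95 = 3553000 N·mm; bending f_b = M/S = 740.2 N/mm.
f_max = √(f_v² + f_b²) = √(155.8² + 740.2²) = 756.4 N/mm.
φr_n = 0.75 × 0.6 × 480 × (0.707 × 6) = 916.3 N/mm → adequate.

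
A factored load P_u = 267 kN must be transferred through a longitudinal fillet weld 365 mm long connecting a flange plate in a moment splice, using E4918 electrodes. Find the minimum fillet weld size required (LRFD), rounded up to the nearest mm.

E49XX → F_EXX = 490 MPa.
Total weld length L = 365 mm.
Required throat t_e = P_u / (φ × 0.6 F_EXX × L) = 267 / (0.75 × 0.6 × 490 × 365 × 10⁻³) = 3.317 mm.
Required leg w = t_e / 0.707 = 4.692 mm → use 5 mm.

w = 5 mm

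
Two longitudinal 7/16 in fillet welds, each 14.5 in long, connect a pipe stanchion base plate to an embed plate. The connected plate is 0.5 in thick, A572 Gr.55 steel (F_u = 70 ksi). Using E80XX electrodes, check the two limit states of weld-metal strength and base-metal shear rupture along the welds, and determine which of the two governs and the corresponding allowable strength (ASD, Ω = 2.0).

R_n/Ω ≈ 215 kip (weld metal governs)

E80XX → F_EXX = 80 ksi.
t_e = 0.707 × 0.4375 = 0.3093 in; L = 29 in.
Weld metal: R_n/Ω = (1/2.0) × 0.6 × 80 × 0.3093 × 29 = 215.3 kip.
Base metal (shear rupture): R_n/Ω = (1/2.0) × 0.6 × 70 × 0.5 × 29 = 304.5 kip.
Governing: weld metal.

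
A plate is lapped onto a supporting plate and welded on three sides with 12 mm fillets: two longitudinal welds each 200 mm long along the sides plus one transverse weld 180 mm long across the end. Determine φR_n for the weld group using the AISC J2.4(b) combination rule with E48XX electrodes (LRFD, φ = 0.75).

φR_n ≈ 1120 kN

E48XX → F_EXX = 480 MPa.
t_e = 0.707 × 12 = 8.484 mm.
R_nwl = 0.6 × 480 × 8.484 × 400 × 10⁻³ = 977.4 kN (longitudinal, 2 welds).
R_nwt = 0.6 × 480 × 8.484 × 180 × 10⁻³ = 439.8 kN (transverse, base value).
(i) R_nwl + R_nwt = 1417 kN; (ii) 0.85 R_nwl + 1.5 R_nwt = 1490 kN.
R_n = max = 1490 kN [governs: (ii)]; φR_n = 1118 kN.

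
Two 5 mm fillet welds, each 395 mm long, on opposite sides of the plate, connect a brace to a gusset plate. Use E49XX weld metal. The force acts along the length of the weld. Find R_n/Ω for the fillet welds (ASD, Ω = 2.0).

R_n/Ω ≈ 411 kN

E49XX → F_EXX = 490 MPa.
Effective throat t_e = 0.707 × 5 = 3.535 mm.
Total length L = 790 mm; A_we = 3.535 × 790 = 2793 mm².
F_nw = 0.6 F_EXX = 0.6 × 490 = 294 MPa.
R_n = 294 × 2793 × 10⁻³ = 821 kN; R_n/Ω = 821/2.0 = 410.5 kN.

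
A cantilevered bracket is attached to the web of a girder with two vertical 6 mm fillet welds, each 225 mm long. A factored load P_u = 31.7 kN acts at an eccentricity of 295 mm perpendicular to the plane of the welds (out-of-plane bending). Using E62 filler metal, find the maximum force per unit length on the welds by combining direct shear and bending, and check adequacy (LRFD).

E62XX → F_EXX = 620 MPa.
L_w = 2 × 225 = 450 mm; section modulus (unit throat) S = 2 × L²/6 = 16880 mm².
Direct shear f_v = P/L_w = 31.7×10³/450 = 70.44 N/mm.
Moment M = P × e = 31.7×10³ × 295 = 9351500 N·mm; bending f_b = M/S = 554.2 N/mm.
f_max = √(f_v² + f_b²) = √(70.44² + 554.2²) = 558.6 N/mm.
φr_n = 0.75 × 0.6 × 620 × (0.707 × 6) = 1184 N/mm → adequate.

f_max ≈ 559 N/mm; adequate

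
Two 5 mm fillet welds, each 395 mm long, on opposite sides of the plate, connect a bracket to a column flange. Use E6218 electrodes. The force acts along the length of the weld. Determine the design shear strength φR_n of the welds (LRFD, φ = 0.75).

φR_n ≈ 779 kN

E62XX → F_EXX = 620 MPa.
Effective throat t_e = 0.707 × 5 = 3.535 mm.
Total length L = 790 mm; A_we = 3.535 × 790 = 2793 mm².
F_nw = 0.6 F_EXX = 0.6 × 620 = 372 MPa.
φR_n = 0.75 × 372 × 2793 × 10⁻³ = 779.1 kN.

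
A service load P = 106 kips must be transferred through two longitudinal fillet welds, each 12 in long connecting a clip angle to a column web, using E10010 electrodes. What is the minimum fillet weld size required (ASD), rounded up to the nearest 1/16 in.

E100XX → F_EXX = 100 ksi.
Total weld length L = 24 in.
Required throat t_e = P × Ω / (0.6 F_EXX × L) = 106 × 2.0 / (0.6 × 100 × 24) = 0.1472 in.
Required leg w = t_e / 0.707 = 0.2082 in → use 1/4 in.

w = 1/4 in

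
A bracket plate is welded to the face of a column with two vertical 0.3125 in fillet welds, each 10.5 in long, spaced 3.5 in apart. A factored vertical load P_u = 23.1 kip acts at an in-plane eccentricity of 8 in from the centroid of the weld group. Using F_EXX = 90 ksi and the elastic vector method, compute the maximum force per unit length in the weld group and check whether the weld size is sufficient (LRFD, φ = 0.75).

f_max ≈ 4.45 kip/in; adequate

Total weld length L_w = 21 in. Treat welds as unit-width lines.
Polar moment about centroid: J = 2[d³/12 + d(b/2)²] = 2[10.5³/12 + 10.5×1.75²] = 257.2 in³.
Direct shear f_v = P/L_w = 23.1 / 21 = 1.1 kip/in (vertical).
Torsion M = P·e = 23.1 × 8 = 184.8 kip·in.
Critical point at (x, y) = (1.75, 5.25) from centroid. f_tx = M·y/J = 3.771 kip/in; f_ty = M·x/J = 1.257 kip/in.
Resultant f_max = √[f_tx² + (f_v + f_ty)²] = √[3.771² + (1.1 + 1.257)²] = 4.447 kip/in.
Capacity per unit length: φr_n = 0.75 × 0.6 × 90 × (0.707 × 0.3125) = 8.948 kip/in.
4.447 ≤ 8.948 → adequate.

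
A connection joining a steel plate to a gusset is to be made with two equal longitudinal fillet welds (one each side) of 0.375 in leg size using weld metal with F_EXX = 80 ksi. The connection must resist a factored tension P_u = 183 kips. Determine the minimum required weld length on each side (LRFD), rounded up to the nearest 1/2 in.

Throat t_e = 0.707 × 0.375 = 0.2651 in.
φr_n = 0.75 × 0.6 × 80 × 0.2651 = 9.544 kips/in.
L_req = P_u / φr_n = 183 / 9.544 = 19.17 in total.
Per side: 19.17 / 2 = 9.587 in.
Round up → use L = 10 in on each side.

L = 10 in on each side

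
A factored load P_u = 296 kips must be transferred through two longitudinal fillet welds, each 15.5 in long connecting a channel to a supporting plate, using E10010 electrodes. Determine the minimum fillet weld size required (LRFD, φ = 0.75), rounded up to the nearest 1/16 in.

E100XX → F_EXX = 100 ksi.
Total weld length L = 31 in.
Required throat t_e = P_u / (φ × 0.6 F_EXX × L) = 296 / (0.75 × 0.6 × 100 × 31) = 0.2122 in.
Required leg w = t_e / 0.707 = 0.3001 in → use 5/16 in.

w = 5/16 in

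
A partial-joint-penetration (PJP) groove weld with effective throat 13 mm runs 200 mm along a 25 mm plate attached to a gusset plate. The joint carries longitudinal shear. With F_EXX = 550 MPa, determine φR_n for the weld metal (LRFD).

Effective throat (given) t_e = 13 mm.
A_we = 13 × 200 = 2600 mm².
F_nw = 0.6 F_EXX = 330 MPa.
φR_n = 0.75 × 330 × 2600 × 10⁻³ = 643.5 kN.

φR_n ≈ 644 kN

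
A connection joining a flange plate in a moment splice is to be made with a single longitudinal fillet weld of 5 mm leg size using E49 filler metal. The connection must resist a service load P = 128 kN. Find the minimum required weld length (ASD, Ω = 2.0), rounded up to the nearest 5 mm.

E49XX → F_EXX = 490 MPa.
Throat t_e = 0.707 × 5 = 3.535 mm.
r_n/Ω = (0.6 × 490 × 3.535) / 2.0 = 519.6 N/mm = 0.5196 kN/mm.
L_req = P / (r_n/Ω) = 128 / 0.5196 = 246.3 mm total.
Round up → use L = 250 mm.

L = 250 mm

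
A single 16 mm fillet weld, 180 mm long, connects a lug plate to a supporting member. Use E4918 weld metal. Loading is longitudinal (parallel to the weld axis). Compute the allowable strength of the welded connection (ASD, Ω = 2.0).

R_n/Ω ≈ 299 kN

E49XX → F_EXX = 490 MPa.
Effective throat t_e = 0.707 × 16 = 11.31 mm.
Total length L = 180 mm; A_we = 11.31 × 180 = 2036 mm².
F_nw = 0.6 F_EXX = 0.6 × 490 = 294 MPa.
R_n = 294 × 2036 × 10⁻³ = 598.6 kN; R_n/Ω = 598.6/2.0 = 299.3 kN.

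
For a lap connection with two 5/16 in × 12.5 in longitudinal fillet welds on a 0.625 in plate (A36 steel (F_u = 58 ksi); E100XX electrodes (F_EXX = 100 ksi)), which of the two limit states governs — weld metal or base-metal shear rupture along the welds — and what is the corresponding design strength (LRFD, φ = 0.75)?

t_e = 0.707 × 0.3125 = 0.2209 in; L = 25 in.
Weld metal: φR_n = 0.75 × 0.6 × 100 × 0.2209 × 25 = 248.6 kips.
Base metal (shear rupture): φR_n = 0.75 × 0.6 × 58 × 0.625 × 25 = 407.8 kips.
Governing: weld metal.

φR_n ≈ 249 kips (weld metal governs)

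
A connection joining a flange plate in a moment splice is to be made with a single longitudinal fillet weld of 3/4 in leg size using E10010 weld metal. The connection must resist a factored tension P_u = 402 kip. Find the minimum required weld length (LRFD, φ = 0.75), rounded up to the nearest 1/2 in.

E100XX → F_EXX = 100 ksi.
Throat t_e = 0.707 × 0.75 = 0.5302 in.
φr_n = 0.75 × 0.6 × 100 × 0.5302 = 23.86 kip/in.
L_req = P_u / φr_n = 402 / 23.86 = 16.85 in total.
Round up → use L = 17 in.

L = 17 in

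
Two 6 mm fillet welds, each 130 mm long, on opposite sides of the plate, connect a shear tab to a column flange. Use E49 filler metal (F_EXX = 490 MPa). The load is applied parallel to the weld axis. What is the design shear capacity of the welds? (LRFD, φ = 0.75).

Effective throat t_e = 0.707 × 6 = 4.242 mm.
Total length L = 260 mm; A_we = 4.242 × 260 = 1103 mm².
F_nw = 0.6 F_EXX = 0.6 × 490 = 294 MPa.
φR_n = 0.75 × 294 × 1103 × 10⁻³ = 243.2 kN.

φR_n ≈ 243 kN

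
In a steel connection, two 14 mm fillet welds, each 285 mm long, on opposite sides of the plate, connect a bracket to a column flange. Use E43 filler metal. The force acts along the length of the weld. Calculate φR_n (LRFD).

E43XX → F_EXX = 430 MPa.
Effective throat t_e = 0.707 × 14 = 9.898 mm.
Total length L = 570 mm; A_we = 9.898 × 570 = 5642 mm².
F_nw = 0.6 F_EXX = 0.6 × 430 = 258 MPa.
φR_n = 0.75 × 258 × 5642 × 10⁻³ = 1092 kN.

φR_n ≈ 1090 kN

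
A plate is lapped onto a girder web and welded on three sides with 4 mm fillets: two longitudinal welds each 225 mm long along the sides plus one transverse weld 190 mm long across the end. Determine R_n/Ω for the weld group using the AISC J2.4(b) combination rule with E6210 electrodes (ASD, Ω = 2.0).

E62XX → F_EXX = 620 MPa.
t_e = 0.707 × 4 = 2.828 mm.
R_nwl = 0.6 × 620 × 2.828 × 450 × 10⁻³ = 473.4 kN (longitudinal, 2 welds).
R_nwt = 0.6 × 620 × 2.828 × 190 × 10⁻³ = 199.9 kN (transverse, base value).
(i) R_nwl + R_nwt = 673.3 kN; (ii) 0.85 R_nwl + 1.5 R_nwt = 702.2 kN.
R_n = max = 702.2 kN [governs: (ii)]; R_n/Ω = 351.1 kN.

R_n/Ω ≈ 351 kN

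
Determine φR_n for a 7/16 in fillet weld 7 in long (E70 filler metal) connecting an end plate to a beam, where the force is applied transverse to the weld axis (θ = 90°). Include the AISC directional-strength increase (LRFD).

φR_n ≈ 102 kip

E70XX → F_EXX = 70 ksi.
t_e = 0.707 × 0.4375 = 0.3093 in; A_we = 0.3093 × 7 = 2.165 in².
Directional factor: 1.0 + 0.5 sin^1.5(90°) = 1.5.
F_nw = 0.6 × 70 × 1.5 = 63 ksi.
φR_n = 0.75 × 63 × 2.165 = 102.3 kip.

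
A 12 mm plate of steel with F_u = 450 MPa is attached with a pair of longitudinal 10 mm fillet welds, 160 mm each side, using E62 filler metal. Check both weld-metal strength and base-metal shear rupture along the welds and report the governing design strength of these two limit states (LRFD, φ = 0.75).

E62XX → F_EXX = 620 MPa.
t_e = 0.707 × 10 = 7.07 mm; L = 320 mm.
Weld metal: φR_n = 0.75 × 0.6 × 620 × 7.07 × 320 × 10⁻³ = 631.2 kN.
Base metal (shear rupture): φR_n = 0.75 × 0.6 × 450 × 12 × 320 × 10⁻³ = 777.6 kN.
Governing: weld metal.

φR_n ≈ 631 kN (weld metal governs)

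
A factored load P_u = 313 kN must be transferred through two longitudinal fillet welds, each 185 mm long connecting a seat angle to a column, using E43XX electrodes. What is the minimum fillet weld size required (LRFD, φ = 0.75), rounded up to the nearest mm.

w = 7 mm

E43XX → F_EXX = 430 MPa.
Total weld length L = 370 mm.
Required throat t_e = P_u / (φ × 0.6 F_EXX × L) = 313 / (0.75 × 0.6 × 430 × 370 × 10⁻³) = 4.372 mm.
Required leg w = t_e / 0.707 = 6.184 mm → use 7 mm.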